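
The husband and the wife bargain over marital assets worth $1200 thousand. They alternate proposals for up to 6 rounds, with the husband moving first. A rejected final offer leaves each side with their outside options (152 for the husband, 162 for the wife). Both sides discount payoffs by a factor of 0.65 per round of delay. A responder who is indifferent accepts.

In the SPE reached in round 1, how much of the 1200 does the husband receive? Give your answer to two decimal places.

690.06

Work backward from the last round.
Round 6 (the wife proposes): the husband gets 152 if talks fail, so the wife offers 152 and keeps 1048.
Round 5 (the husband proposes): the wife can get 1048 next round, worth 0.65 × 1048 = 681.2 now, so the husband offers 681.2, keeping 518.8.
Round 4 (the wife proposes): the husband can get 518.8 next round, worth 0.65 × 518.8 = 337.22 now. The wife offers 337.22 and keeps 1200 − 337.22 = 862.78.
Round 3 (the husband proposes): the wife can get 862.78 next round, worth 0.65 × 862.78 = 560.807 now; the husband offers that and keeps 639.193.
Round 2 (the wife proposes): the husband can get 639.193 next round, worth 0.65 × 639.193 = 415.47545 now. The wife offers 415.47545 and keeps 1200 − 415.47545 = 784.52455.
Round 1 (the husband proposes): the wife can get 784.52455 next round, worth 0.65 × 784.52455 = 509.9409575 now. The husband offers 509.9409575 and keeps 1200 − 509.9409575 = 690.0590425.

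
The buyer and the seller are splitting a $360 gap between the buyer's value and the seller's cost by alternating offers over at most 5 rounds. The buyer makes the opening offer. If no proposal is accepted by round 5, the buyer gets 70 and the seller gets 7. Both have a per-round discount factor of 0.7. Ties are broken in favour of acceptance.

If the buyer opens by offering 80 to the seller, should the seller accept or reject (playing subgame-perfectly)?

Work out the seller's continuation value if the offer is rejected.
Round 5 (the buyer proposes): the seller gets 7 if talks fail, so the buyer offers 7 and keeps 353.
Round 4 (the seller proposes): the buyer can get 353 next round, worth 0.7 × 353 = 247.1 now, so the seller offers 247.1, keeping 112.9.
Round 3 (the buyer proposes): the seller can get 112.9 next round, worth 0.7 × 112.9 = 79.03 now, so the buyer offers 79.03, keeping 280.97.
Round 2 (the seller proposes): the buyer can get 280.97 next round, worth 0.7 × 280.97 = 196.679 now, so the seller offers 196.679, keeping 163.321.
So by rejecting in round 1, the seller gets 163.321 next round, worth 0.7 × 163.321 = 114.3247 now.
Offer 80 < 114.3247, so the seller rejects.

Reject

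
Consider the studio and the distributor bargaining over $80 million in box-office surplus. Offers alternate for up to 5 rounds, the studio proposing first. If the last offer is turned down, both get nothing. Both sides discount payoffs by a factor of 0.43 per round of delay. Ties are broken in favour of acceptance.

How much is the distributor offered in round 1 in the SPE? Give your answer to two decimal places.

Solve by backward induction from round 5.
Round 5 (the studio proposes): the distributor will accept anything ≥ 0, so the studio offers 0 and keeps 80.
Round 4 (the distributor proposes): the studio can get 80 next round, worth 0.43 × 80 = 34.4 now; the distributor offers that and keeps 45.6.
Round 3 (the studio proposes): the distributor can get 45.6 next round, worth 0.43 × 45.6 = 19.608 now; the studio offers that and keeps 60.392.
Round 2 (the distributor proposes): the studio can get 60.392 next round, worth 0.43 × 60.392 = 25.96856 now. The distributor offers 25.96856 and keeps 80 − 25.96856 = 54.03144.
Round 1 (the studio proposes): the distributor can get 54.03144 next round, worth 0.43 × 54.03144 = 23.2335192 now; the studio offers that and keeps 56.7664808.

23.23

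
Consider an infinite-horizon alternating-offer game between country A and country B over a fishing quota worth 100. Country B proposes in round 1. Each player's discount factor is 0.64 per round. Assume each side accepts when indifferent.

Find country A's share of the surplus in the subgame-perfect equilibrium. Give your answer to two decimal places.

In a stationary SPE each proposer offers the other exactly their discounted continuation value.
If country B keeps x when proposing and country A keeps y when proposing, then x = 100 − 0.64y and y = 100 − 0.64x.
Solving: x = 100(1 − 0.64) / (1 − 0.64·0.64) = 36 / 0.5904 ≈ 60.9756.
Country A gets 100 − 60.9756 ≈ 39.0244.

39.02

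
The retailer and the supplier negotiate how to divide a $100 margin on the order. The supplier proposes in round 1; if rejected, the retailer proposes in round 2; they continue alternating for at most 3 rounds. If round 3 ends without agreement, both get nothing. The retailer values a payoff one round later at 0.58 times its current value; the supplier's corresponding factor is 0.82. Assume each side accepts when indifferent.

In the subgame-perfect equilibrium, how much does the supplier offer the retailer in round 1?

Work backward from the last round.
Round 3 (the supplier proposes): rejection yields 0 for the retailer; the supplier offers 0 and keeps 100.
Round 2 (the retailer proposes): the supplier can get 100 next round, worth 0.82 × 100 = 82 now; the retailer offers that and keeps 18.
Round 1 (the supplier proposes): the retailer can get 18 next round, worth 0.58 × 18 = 10.44 now. The supplier offers 10.44 and keeps 100 − 10.44 = 89.56.

10.44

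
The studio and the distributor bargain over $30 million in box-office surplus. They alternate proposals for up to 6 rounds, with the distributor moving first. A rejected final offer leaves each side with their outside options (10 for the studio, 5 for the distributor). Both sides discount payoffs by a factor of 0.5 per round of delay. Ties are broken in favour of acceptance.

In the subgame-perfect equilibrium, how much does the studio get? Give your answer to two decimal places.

10.16

Round 6 (the studio proposes): the distributor gets 5 if talks fail, so the studio offers 5 and keeps 25.
Round 5 (the distributor proposes): the studio can get 25 next round, worth 0.5 × 25 = 12.5 now; the distributor offers that and keeps 17.5.
Round 4 (the studio proposes): the distributor can get 17.5 next round, worth 0.5 × 17.5 = 8.75 now; the studio offers that and keeps 21.25.
Round 3 (the distributor proposes): the studio can get 21.25 next round, worth 0.5 × 21.25 = 10.625 now; the distributor offers that and keeps 19.375.
Round 2 (the studio proposes): the distributor can get 19.375 next round, worth 0.5 × 19.375 = 9.6875 now. The studio offers 9.6875 and keeps 30 − 9.6875 = 20.3125.
Round 1 (the distributor proposes): the studio can get 20.3125 next round, worth 0.5 × 20.3125 = 10.15625 now. The distributor offers 10.15625 and keeps 30 − 10.15625 = 19.84375.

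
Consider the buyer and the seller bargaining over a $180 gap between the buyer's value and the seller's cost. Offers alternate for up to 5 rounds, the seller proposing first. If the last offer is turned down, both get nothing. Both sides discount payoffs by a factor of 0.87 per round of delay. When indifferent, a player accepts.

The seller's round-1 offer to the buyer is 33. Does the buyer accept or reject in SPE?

Reject

Work out the buyer's continuation value if the offer is rejected.
Round 5 (the seller proposes): the buyer will accept anything ≥ 0, so the seller offers 0 and keeps 180.
Round 4 (the buyer proposes): the seller can get 180 next round, worth 0.87 × 180 = 156.6 now, so the buyer offers 156.6, keeping 23.4.
Round 3 (the seller proposes): the buyer can get 23.4 next round, worth 0.87 × 23.4 = 20.358 now. The seller offers 20.358 and keeps 180 − 20.358 = 159.642.
Round 2 (the buyer proposes): the seller can get 159.642 next round, worth 0.87 × 159.642 = 138.88854 now; the buyer offers that and keeps 41.11146.
So by rejecting in round 1, the buyer gets 41.11146 next round, worth 0.87 × 41.11146 = 35.7669702 now.
Offer 33 < 35.7669702, so the buyer rejects.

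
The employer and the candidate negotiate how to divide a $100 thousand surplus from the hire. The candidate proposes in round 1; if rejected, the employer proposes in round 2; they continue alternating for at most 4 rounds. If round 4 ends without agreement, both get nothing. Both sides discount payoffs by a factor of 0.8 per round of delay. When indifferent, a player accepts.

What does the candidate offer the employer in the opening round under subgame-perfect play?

Round 4 (the employer proposes): rejection yields 0 for the candidate; the employer offers 0 and keeps 100.
Round 3 (the candidate proposes): the employer can get 100 next round, worth 0.8 × 100 = 80 now; the candidate offers that and keeps 20.
Round 2 (the employer proposes): the candidate can get 20 next round, worth 0.8 × 20 = 16 now. The employer offers 16 and keeps 100 − 16 = 84.
Round 1 (the candidate proposes): the employer can get 84 next round, worth 0.8 × 84 = 67.2 now; the candidate offers that and keeps 32.8.

67.2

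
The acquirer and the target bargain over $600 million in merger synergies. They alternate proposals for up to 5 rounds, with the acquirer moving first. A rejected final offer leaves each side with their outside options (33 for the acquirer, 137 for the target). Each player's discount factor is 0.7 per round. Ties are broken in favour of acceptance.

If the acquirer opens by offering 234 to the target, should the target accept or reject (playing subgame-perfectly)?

Accept

Round 5 (the acquirer proposes): the target gets 137 if talks fail, so the acquirer offers 137 and keeps 463.
Round 4 (the target proposes): the acquirer can get 463 next round, worth 0.7 × 463 = 324.1 now. The target offers 324.1 and keeps 600 − 324.1 = 275.9.
Round 3 (the acquirer proposes): the target can get 275.9 next round, worth 0.7 × 275.9 = 193.13 now; the acquirer offers that and keeps 406.87.
Round 2 (the target proposes): the acquirer can get 406.87 next round, worth 0.7 × 406.87 = 284.809 now. The target offers 284.809 and keeps 600 − 284.809 = 315.191.
So by rejecting in round 1, the target gets 315.191 next round, worth 0.7 × 315.191 = 220.6337 now.
Offer 234 ≥ 220.6337, so the target accepts.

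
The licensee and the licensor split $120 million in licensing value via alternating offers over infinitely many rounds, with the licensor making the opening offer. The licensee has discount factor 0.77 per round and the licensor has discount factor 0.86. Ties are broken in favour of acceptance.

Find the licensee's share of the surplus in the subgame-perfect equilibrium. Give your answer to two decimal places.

When the licensor proposes, the licensee accepts any offer worth at least 0.77 times what the licensee would get by proposing next round; and vice versa.
This gives x = 120 − 0.77y and y = 120 − 0.86x, where x and y are each side's share when it proposes.
Hence (1 − 0.77·0.86)x = 120(1 − 0.77), i.e. 0.3378·x = 27.6.
x ≈ 81.7052; the licensee's share is 120 − x ≈ 38.2948.

38.29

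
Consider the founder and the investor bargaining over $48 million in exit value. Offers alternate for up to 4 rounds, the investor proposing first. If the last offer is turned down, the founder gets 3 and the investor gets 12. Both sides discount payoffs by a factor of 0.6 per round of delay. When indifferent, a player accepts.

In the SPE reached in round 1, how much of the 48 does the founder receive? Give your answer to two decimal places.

By backward induction:
Round 4 (the founder proposes): the investor gets 12 if talks fail, so the founder offers 12 and keeps 36.
Round 3 (the investor proposes): the founder can get 36 next round, worth 0.6 × 36 = 21.6 now; the investor offers that and keeps 26.4.
Round 2 (the founder proposes): the investor can get 26.4 next round, worth 0.6 × 26.4 = 15.84 now, so the founder offers 15.84, keeping 32.16.
Round 1 (the investor proposes): the founder can get 32.16 next round, worth 0.6 × 32.16 = 19.296 now. The investor offers 19.296 and keeps 48 − 19.296 = 28.704.

19.30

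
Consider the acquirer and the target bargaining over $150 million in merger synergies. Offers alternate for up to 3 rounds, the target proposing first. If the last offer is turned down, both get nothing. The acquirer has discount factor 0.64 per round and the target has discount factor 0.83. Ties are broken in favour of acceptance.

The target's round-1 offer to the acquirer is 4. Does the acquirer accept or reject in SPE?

Round 3 (the target proposes): rejection yields 0 for the acquirer; the target offers 0 and keeps 150.
Round 2 (the acquirer proposes): the target can get 150 next round, worth 0.83 × 150 = 124.5 now, so the acquirer offers 124.5, keeping 25.5.
So by rejecting in round 1, the acquirer gets 25.5 next round, worth 0.64 × 25.5 = 16.32 now.
Offer 4 < 16.32, so the acquirer rejects.

Reject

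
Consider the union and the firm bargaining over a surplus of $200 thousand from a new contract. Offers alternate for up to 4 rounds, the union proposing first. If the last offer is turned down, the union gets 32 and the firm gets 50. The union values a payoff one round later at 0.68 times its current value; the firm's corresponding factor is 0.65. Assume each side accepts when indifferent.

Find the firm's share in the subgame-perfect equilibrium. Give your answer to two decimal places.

89.87

Round 4 (the firm proposes): the union gets 32 if talks fail, so the firm offers 32 and keeps 168.
Round 3 (the union proposes): the firm can get 168 next round, worth 0.65 × 168 = 109.2 now. The union offers 109.2 and keeps 200 − 109.2 = 90.8.
Round 2 (the firm proposes): the union can get 90.8 next round, worth 0.68 × 90.8 = 61.744 now, so the firm offers 61.744, keeping 138.256.
Round 1 (the union proposes): the firm can get 138.256 next round, worth 0.65 × 138.256 = 89.8664 now; the union offers that and keeps 110.1336.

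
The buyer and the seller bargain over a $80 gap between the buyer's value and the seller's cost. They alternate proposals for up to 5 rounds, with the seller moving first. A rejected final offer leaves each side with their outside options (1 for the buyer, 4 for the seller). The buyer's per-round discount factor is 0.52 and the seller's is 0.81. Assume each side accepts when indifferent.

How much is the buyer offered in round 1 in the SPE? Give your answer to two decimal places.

Round 5 (the seller proposes): the buyer gets 1 if talks fail, so the seller offers 1 and keeps 79.
Round 4 (the buyer proposes): the seller can get 79 next round, worth 0.81 × 79 = 63.99 now, so the buyer offers 63.99, keeping 16.01.
Round 3 (the seller proposes): the buyer can get 16.01 next round, worth 0.52 × 16.01 = 8.3252 now. The seller offers 8.3252 and keeps 80 − 8.3252 = 71.6748.
Round 2 (the buyer proposes): the seller can get 71.6748 next round, worth 0.81 × 71.6748 = 58.056588 now, so the buyer offers 58.056588, keeping 21.943412.
Round 1 (the seller proposes): the buyer can get 21.943412 next round, worth 0.52 × 21.943412 = 11.41057424 now, so the seller offers 11.41057424, keeping 68.58942576.

11.41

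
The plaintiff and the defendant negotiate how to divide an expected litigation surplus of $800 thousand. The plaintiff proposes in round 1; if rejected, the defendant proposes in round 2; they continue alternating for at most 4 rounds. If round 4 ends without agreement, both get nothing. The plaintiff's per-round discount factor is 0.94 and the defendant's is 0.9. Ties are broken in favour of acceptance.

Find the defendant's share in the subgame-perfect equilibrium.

Round 4 (the defendant proposes): rejection yields 0 for the plaintiff; the defendant offers 0 and keeps 800.
Round 3 (the plaintiff proposes): the defendant can get 800 next round, worth 0.9 × 800 = 720 now. The plaintiff offers 720 and keeps 800 − 720 = 80.
Round 2 (the defendant proposes): the plaintiff can get 80 next round, worth 0.94 × 80 = 75.2 now; the defendant offers that and keeps 724.8.
Round 1 (the plaintiff proposes): the defendant can get 724.8 next round, worth 0.9 × 724.8 = 652.32 now; the plaintiff offers that and keeps 147.68.

652.32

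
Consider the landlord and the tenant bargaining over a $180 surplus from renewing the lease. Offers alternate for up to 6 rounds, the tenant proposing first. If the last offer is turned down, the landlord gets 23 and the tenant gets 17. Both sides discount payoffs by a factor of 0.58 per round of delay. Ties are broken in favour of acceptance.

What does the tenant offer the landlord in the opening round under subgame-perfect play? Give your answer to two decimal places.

Round 6 (the landlord proposes): the tenant gets 17 if talks fail, so the landlord offers 17 and keeps 163.
Round 5 (the tenant proposes): the landlord can get 163 next round, worth 0.58 × 163 = 94.54 now, so the tenant offers 94.54, keeping 85.46.
Round 4 (the landlord proposes): the tenant can get 85.46 next round, worth 0.58 × 85.46 = 49.5668 now, so the landlord offers 49.5668, keeping 130.4332.
Round 3 (the tenant proposes): the landlord can get 130.4332 next round, worth 0.58 × 130.4332 = 75.651256 now. The tenant offers 75.651256 and keeps 180 − 75.651256 = 104.348744.
Round 2 (the landlord proposes): the tenant can get 104.348744 next round, worth 0.58 × 104.348744 = 60.52227152 now, so the landlord offers 60.52227152, keeping 119.47772848.
Round 1 (the tenant proposes): the landlord can get 119.47772848 next round, worth 0.58 × 119.47772848 = 69.2970825184 now. The tenant offers 69.2970825184 and keeps 180 − 69.2970825184 = 110.7029174816.

69.30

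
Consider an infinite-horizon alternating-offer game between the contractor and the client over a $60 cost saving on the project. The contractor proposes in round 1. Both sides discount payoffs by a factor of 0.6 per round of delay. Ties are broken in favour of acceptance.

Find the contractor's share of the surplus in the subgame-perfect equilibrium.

Let x be the contractor's share when the contractor proposes and y be the client's share when the client proposes.
The client accepts iff offered ≥ 0.6·y, so x = 60 − 0.6y. Symmetrically y = 60 − 0.6x.
Substituting: x = 60 − 0.6(60 − 0.6x), giving x(1 − 0.6·0.6) = 60(1 − 0.6).
So x = 60 × 0.4 / 0.64 = 37.5, and the client receives 60 − x = 22.5.

37.5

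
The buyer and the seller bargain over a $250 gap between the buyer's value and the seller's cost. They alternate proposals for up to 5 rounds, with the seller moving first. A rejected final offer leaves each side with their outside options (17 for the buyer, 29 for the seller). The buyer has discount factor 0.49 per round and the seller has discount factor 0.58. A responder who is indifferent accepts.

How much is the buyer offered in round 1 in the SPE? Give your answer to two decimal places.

67.45

Work backward from the last round.
Round 5 (the seller proposes): the buyer gets 17 if talks fail, so the seller offers 17 and keeps 233.
Round 4 (the buyer proposes): the seller can get 233 next round, worth 0.58 × 233 = 135.14 now, so the buyer offers 135.14, keeping 114.86.
Round 3 (the seller proposes): the buyer can get 114.86 next round, worth 0.49 × 114.86 = 56.2814 now, so the seller offers 56.2814, keeping 193.7186.
Round 2 (the buyer proposes): the seller can get 193.7186 next round, worth 0.58 × 193.7186 = 112.356788 now. The buyer offers 112.356788 and keeps 250 − 112.356788 = 137.643212.
Round 1 (the seller proposes): the buyer can get 137.643212 next round, worth 0.49 × 137.643212 = 67.44517388 now. The seller offers 67.44517388 and keeps 250 − 67.44517388 = 182.55482612.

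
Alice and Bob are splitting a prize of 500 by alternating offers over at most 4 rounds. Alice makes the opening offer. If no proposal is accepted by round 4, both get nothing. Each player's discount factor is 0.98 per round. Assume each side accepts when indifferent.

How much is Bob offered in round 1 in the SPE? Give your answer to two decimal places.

480.40

Solve by backward induction from round 4.
Round 4 (Bob proposes): Alice will accept anything ≥ 0, so Bob offers 0 and keeps 500.
Round 3 (Alice proposes): Bob can get 500 next round, worth 0.98 × 500 = 490 now, so Alice offers 490, keeping 10.
Round 2 (Bob proposes): Alice can get 10 next round, worth 0.98 × 10 = 9.8 now, so Bob offers 9.8, keeping 490.2.
Round 1 (Alice proposes): Bob can get 490.2 next round, worth 0.98 × 490.2 = 480.396 now; Alice offers that and keeps 19.604.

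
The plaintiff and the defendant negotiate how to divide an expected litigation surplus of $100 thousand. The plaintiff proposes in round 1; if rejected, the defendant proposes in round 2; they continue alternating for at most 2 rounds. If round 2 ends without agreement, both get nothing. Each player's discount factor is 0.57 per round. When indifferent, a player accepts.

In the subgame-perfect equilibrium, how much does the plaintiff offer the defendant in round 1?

Round 2 (the defendant proposes): rejection yields 0 for the plaintiff; the defendant offers 0 and keeps 100.
Round 1 (the plaintiff proposes): the defendant can get 100 next round, worth 0.57 × 100 = 57 now. The plaintiff offers 57 and keeps 100 − 57 = 43.

57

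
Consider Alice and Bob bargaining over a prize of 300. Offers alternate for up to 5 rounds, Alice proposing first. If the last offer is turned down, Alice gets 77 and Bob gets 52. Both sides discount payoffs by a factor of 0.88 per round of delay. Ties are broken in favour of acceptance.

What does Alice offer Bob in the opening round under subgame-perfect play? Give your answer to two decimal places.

87.40

Round 5 (Alice proposes): Bob gets 52 if talks fail, so Alice offers 52 and keeps 248.
Round 4 (Bob proposes): Alice can get 248 next round, worth 0.88 × 248 = 218.24 now; Bob offers that and keeps 81.76.
Round 3 (Alice proposes): Bob can get 81.76 next round, worth 0.88 × 81.76 = 71.9488 now, so Alice offers 71.9488, keeping 228.0512.
Round 2 (Bob proposes): Alice can get 228.0512 next round, worth 0.88 × 228.0512 = 200.685056 now; Bob offers that and keeps 99.314944.
Round 1 (Alice proposes): Bob can get 99.314944 next round, worth 0.88 × 99.314944 = 87.39715072 now, so Alice offers 87.39715072, keeping 212.60284928.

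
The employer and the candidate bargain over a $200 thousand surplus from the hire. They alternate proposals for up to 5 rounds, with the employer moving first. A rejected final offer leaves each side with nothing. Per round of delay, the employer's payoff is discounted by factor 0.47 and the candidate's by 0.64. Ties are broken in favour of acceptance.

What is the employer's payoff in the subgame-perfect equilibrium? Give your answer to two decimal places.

Round 5 (the employer proposes): rejection yields 0 for the candidate; the employer offers 0 and keeps 200.
Round 4 (the candidate proposes): the employer can get 200 next round, worth 0.47 × 200 = 94 now, so the candidate offers 94, keeping 106.
Round 3 (the employer proposes): the candidate can get 106 next round, worth 0.64 × 106 = 67.84 now. The employer offers 67.84 and keeps 200 − 67.84 = 132.16.
Round 2 (the candidate proposes): the employer can get 132.16 next round, worth 0.47 × 132.16 = 62.1152 now, so the candidate offers 62.1152, keeping 137.8848.
Round 1 (the employer proposes): the candidate can get 137.8848 next round, worth 0.64 × 137.8848 = 88.246272 now; the employer offers that and keeps 111.753728.

111.75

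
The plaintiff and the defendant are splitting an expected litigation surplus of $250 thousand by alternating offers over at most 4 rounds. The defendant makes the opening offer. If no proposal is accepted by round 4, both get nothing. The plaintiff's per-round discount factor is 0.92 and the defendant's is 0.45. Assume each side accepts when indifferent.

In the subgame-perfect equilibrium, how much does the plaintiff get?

Round 4 (the plaintiff proposes): rejection yields 0 for the defendant; the plaintiff offers 0 and keeps 250.
Round 3 (the defendant proposes): the plaintiff can get 250 next round, worth 0.92 × 250 = 230 now; the defendant offers that and keeps 20.
Round 2 (the plaintiff proposes): the defendant can get 20 next round, worth 0.45 × 20 = 9 now, so the plaintiff offers 9, keeping 241.
Round 1 (the defendant proposes): the plaintiff can get 241 next round, worth 0.92 × 241 = 221.72 now. The defendant offers 221.72 and keeps 250 − 221.72 = 28.28.

221.72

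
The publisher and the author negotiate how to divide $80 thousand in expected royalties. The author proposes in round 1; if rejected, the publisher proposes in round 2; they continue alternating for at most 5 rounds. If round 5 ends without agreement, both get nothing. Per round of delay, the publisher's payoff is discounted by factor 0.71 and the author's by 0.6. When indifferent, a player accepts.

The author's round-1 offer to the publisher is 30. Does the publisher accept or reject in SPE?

Round 5 (the author proposes): rejection yields 0 for the publisher; the author offers 0 and keeps 80.
Round 4 (the publisher proposes): the author can get 80 next round, worth 0.6 × 80 = 48 now. The publisher offers 48 and keeps 80 − 48 = 32.
Round 3 (the author proposes): the publisher can get 32 next round, worth 0.71 × 32 = 22.72 now, so the author offers 22.72, keeping 57.28.
Round 2 (the publisher proposes): the author can get 57.28 next round, worth 0.6 × 57.28 = 34.368 now, so the publisher offers 34.368, keeping 45.632.
So by rejecting in round 1, the publisher gets 45.632 next round, worth 0.71 × 45.632 = 32.39872 now.
Offer 30 < 32.39872, so the publisher rejects.

Reject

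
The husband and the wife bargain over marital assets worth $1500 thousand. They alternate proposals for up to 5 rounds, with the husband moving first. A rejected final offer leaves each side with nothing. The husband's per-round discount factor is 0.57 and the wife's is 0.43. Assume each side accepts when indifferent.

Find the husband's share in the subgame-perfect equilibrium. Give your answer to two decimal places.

1154.67

Round 5 (the husband proposes): the wife will accept anything ≥ 0, so the husband offers 0 and keeps 1500.
Round 4 (the wife proposes): the husband can get 1500 next round, worth 0.57 × 1500 = 855 now; the wife offers that and keeps 645.
Round 3 (the husband proposes): the wife can get 645 next round, worth 0.43 × 645 = 277.35 now; the husband offers that and keeps 1222.65.
Round 2 (the wife proposes): the husband can get 1222.65 next round, worth 0.57 × 1222.65 = 696.9105 now. The wife offers 696.9105 and keeps 1500 − 696.9105 = 803.0895.
Round 1 (the husband proposes): the wife can get 803.0895 next round, worth 0.43 × 803.0895 = 345.328485 now, so the husband offers 345.328485, keeping 1154.671515.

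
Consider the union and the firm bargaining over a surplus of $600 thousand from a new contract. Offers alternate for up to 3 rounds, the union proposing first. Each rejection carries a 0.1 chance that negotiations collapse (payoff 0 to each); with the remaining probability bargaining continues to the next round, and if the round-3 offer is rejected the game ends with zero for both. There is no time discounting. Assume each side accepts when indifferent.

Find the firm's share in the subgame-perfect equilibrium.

54

Round 3 (the union proposes): rejection yields 0 for the firm; the union offers 0 and keeps 600.
Round 2 (the firm proposes): rejecting gives the union an expected 0.9 × 600 = 540, so the firm offers 540, keeping 60.
Round 1 (the union proposes): rejecting gives the firm an expected 0.9 × 60 = 54, so the union offers 54, keeping 546.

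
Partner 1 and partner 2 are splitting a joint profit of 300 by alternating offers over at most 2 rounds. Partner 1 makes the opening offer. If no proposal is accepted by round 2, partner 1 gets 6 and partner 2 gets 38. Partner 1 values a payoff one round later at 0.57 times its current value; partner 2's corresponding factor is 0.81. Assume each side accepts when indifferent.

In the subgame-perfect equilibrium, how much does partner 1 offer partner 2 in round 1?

Round 2 (partner 2 proposes): partner 1 gets 6 if talks fail, so partner 2 offers 6 and keeps 294.
Round 1 (partner 1 proposes): partner 2 can get 294 next round, worth 0.81 × 294 = 238.14 now. Partner 1 offers 238.14 and keeps 300 − 238.14 = 61.86.

238.14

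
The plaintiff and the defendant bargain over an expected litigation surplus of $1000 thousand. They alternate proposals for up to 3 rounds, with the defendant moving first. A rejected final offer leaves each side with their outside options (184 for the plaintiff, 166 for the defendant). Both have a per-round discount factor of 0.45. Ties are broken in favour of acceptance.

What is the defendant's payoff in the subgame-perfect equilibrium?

Round 3 (the defendant proposes): the plaintiff gets 184 if talks fail, so the defendant offers 184 and keeps 816.
Round 2 (the plaintiff proposes): the defendant can get 816 next round, worth 0.45 × 816 = 367.2 now; the plaintiff offers that and keeps 632.8.
Round 1 (the defendant proposes): the plaintiff can get 632.8 next round, worth 0.45 × 632.8 = 284.76 now; the defendant offers that and keeps 715.24.

715.24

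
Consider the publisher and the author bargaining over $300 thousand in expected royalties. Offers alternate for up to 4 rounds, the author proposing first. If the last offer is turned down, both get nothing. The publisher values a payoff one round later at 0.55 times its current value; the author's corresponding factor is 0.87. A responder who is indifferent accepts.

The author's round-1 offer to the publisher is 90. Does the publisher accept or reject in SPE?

Reject

Work out the publisher's continuation value if the offer is rejected.
Round 4 (the publisher proposes): the author will accept anything ≥ 0, so the publisher offers 0 and keeps 300.
Round 3 (the author proposes): the publisher can get 300 next round, worth 0.55 × 300 = 165 now. The author offers 165 and keeps 300 − 165 = 135.
Round 2 (the publisher proposes): the author can get 135 next round, worth 0.87 × 135 = 117.45 now. The publisher offers 117.45 and keeps 300 − 117.45 = 182.55.
So by rejecting in round 1, the publisher gets 182.55 next round, worth 0.55 × 182.55 = 100.4025 now.
Offer 90 < 100.4025, so the publisher rejects.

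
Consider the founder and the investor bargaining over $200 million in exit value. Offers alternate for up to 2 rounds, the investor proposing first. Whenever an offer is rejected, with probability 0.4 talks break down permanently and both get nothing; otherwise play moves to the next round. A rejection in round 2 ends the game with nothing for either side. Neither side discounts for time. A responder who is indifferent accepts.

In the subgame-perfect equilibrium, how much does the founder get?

Round 2 (the founder proposes): the investor will accept anything ≥ 0, so the founder offers 0 and keeps 200.
Round 1 (the investor proposes): rejecting gives the founder an expected 0.6 × 200 = 120, so the investor offers 120, keeping 80.

120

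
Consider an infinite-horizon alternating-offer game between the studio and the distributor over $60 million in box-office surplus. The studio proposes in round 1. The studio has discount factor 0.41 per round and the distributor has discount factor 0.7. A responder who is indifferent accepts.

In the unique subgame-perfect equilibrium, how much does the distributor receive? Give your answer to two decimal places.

34.75

Let x be the studio's share when the studio proposes and y be the distributor's share when the distributor proposes.
The distributor accepts iff offered ≥ 0.7·y, so x = 60 − 0.7y. Symmetrically y = 60 − 0.41x.
Substituting: x = 60 − 0.7(60 − 0.41x), giving x(1 − 0.41·0.7) = 60(1 − 0.7).
So x = 60 × 0.3 / 0.713 ≈ 25.2454, and the distributor receives 60 − x ≈ 34.7546.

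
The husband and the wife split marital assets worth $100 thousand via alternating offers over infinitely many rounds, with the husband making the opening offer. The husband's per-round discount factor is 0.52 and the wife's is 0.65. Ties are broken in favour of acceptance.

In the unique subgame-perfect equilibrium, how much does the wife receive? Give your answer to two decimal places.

47.13

In a stationary SPE each proposer offers the other exactly their discounted continuation value.
If the husband keeps x when proposing and the wife keeps y when proposing, then x = 100 − 0.65y and y = 100 − 0.52x.
Solving: x = 100(1 − 0.65) / (1 − 0.52·0.65) = 35 / 0.662 ≈ 52.8701.
The wife gets 100 − 52.8701 ≈ 47.1299.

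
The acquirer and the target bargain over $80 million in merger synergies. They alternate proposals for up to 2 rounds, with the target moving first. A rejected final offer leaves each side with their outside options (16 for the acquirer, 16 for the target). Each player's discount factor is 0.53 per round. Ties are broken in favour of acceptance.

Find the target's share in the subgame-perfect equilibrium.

46.08

Round 2 (the acquirer proposes): the target gets 16 if talks fail, so the acquirer offers 16 and keeps 64.
Round 1 (the target proposes): the acquirer can get 64 next round, worth 0.53 × 64 = 33.92 now; the target offers that and keeps 46.08.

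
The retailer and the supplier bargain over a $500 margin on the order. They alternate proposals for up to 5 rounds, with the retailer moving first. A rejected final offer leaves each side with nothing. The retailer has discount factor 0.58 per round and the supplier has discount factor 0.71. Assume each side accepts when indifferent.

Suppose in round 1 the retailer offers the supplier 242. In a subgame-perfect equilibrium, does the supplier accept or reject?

Round 5 (the retailer proposes): the supplier will accept anything ≥ 0, so the retailer offers 0 and keeps 500.
Round 4 (the supplier proposes): the retailer can get 500 next round, worth 0.58 × 500 = 290 now. The supplier offers 290 and keeps 500 − 290 = 210.
Round 3 (the retailer proposes): the supplier can get 210 next round, worth 0.71 × 210 = 149.1 now. The retailer offers 149.1 and keeps 500 − 149.1 = 350.9.
Round 2 (the supplier proposes): the retailer can get 350.9 next round, worth 0.58 × 350.9 = 203.522 now; the supplier offers that and keeps 296.478.
So by rejecting in round 1, the supplier gets 296.478 next round, worth 0.71 × 296.478 = 210.49938 now.
Offer 242 ≥ 210.49938, so the supplier accepts.

Accept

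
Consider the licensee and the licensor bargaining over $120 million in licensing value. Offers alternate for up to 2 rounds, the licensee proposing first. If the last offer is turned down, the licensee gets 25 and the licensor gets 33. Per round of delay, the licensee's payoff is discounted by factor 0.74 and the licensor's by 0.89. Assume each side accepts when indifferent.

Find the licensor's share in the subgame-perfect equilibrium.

84.55

Round 2 (the licensor proposes): the licensee gets 25 if talks fail, so the licensor offers 25 and keeps 95.
Round 1 (the licensee proposes): the licensor can get 95 next round, worth 0.89 × 95 = 84.55 now; the licensee offers that and keeps 35.45.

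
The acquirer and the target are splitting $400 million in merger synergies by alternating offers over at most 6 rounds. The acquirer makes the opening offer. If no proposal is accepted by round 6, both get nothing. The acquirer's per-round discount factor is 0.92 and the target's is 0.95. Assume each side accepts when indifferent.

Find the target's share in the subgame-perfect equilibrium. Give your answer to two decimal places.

Work backward from the last round.
Round 6 (the target proposes): rejection yields 0 for the acquirer; the target offers 0 and keeps 400.
Round 5 (the acquirer proposes): the target can get 400 next round, worth 0.95 × 400 = 380 now. The acquirer offers 380 and keeps 400 − 380 = 20.
Round 4 (the target proposes): the acquirer can get 20 next round, worth 0.92 × 20 = 18.4 now; the target offers that and keeps 381.6.
Round 3 (the acquirer proposes): the target can get 381.6 next round, worth 0.95 × 381.6 = 362.52 now; the acquirer offers that and keeps 37.48.
Round 2 (the target proposes): the acquirer can get 37.48 next round, worth 0.92 × 37.48 = 34.4816 now, so the target offers 34.4816, keeping 365.5184.
Round 1 (the acquirer proposes): the target can get 365.5184 next round, worth 0.95 × 365.5184 = 347.24248 now; the acquirer offers that and keeps 52.75752.

347.24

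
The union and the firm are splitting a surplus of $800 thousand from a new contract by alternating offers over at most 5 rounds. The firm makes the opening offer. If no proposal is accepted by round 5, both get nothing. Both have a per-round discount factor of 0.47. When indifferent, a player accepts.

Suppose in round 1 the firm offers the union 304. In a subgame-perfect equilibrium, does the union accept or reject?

Accept

Work out the union's continuation value if the offer is rejected.
Round 5 (the firm proposes): rejection yields 0 for the union; the firm offers 0 and keeps 800.
Round 4 (the union proposes): the firm can get 800 next round, worth 0.47 × 800 = 376 now; the union offers that and keeps 424.
Round 3 (the firm proposes): the union can get 424 next round, worth 0.47 × 424 = 199.28 now; the firm offers that and keeps 600.72.
Round 2 (the union proposes): the firm can get 600.72 next round, worth 0.47 × 600.72 = 282.3384 now; the union offers that and keeps 517.6616.
So by rejecting in round 1, the union gets 517.6616 next round, worth 0.47 × 517.6616 = 243.300952 now.
Offer 304 ≥ 243.300952, so the union accepts.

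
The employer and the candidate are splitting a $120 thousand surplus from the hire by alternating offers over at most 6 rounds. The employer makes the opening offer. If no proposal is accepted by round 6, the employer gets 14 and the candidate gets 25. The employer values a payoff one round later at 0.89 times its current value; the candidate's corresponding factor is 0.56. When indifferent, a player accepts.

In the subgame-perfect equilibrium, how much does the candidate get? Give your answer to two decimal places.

Solve by backward induction from round 6.
Round 6 (the candidate proposes): the employer gets 14 if talks fail, so the candidate offers 14 and keeps 106.
Round 5 (the employer proposes): the candidate can get 106 next round, worth 0.56 × 106 = 59.36 now. The employer offers 59.36 and keeps 120 − 59.36 = 60.64.
Round 4 (the candidate proposes): the employer can get 60.64 next round, worth 0.89 × 60.64 = 53.9696 now, so the candidate offers 53.9696, keeping 66.0304.
Round 3 (the employer proposes): the candidate can get 66.0304 next round, worth 0.56 × 66.0304 = 36.977024 now; the employer offers that and keeps 83.022976.
Round 2 (the candidate proposes): the employer can get 83.022976 next round, worth 0.89 × 83.022976 = 73.89044864 now. The candidate offers 73.89044864 and keeps 120 − 73.89044864 = 46.10955136.
Round 1 (the employer proposes): the candidate can get 46.10955136 next round, worth 0.56 × 46.10955136 = 25.8213487616 now, so the employer offers 25.8213487616, keeping 94.1786512384.

25.82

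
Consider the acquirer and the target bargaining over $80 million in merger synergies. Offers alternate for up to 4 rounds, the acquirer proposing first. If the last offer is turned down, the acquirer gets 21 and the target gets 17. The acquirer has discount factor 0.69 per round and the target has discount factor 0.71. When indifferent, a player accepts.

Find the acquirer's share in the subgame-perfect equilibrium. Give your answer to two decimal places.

41.87

Round 4 (the target proposes): the acquirer gets 21 if talks fail, so the target offers 21 and keeps 59.
Round 3 (the acquirer proposes): the target can get 59 next round, worth 0.71 × 59 = 41.89 now; the acquirer offers that and keeps 38.11.
Round 2 (the target proposes): the acquirer can get 38.11 next round, worth 0.69 × 38.11 = 26.2959 now; the target offers that and keeps 53.7041.
Round 1 (the acquirer proposes): the target can get 53.7041 next round, worth 0.71 × 53.7041 = 38.129911 now. The acquirer offers 38.129911 and keeps 80 − 38.129911 = 41.870089.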